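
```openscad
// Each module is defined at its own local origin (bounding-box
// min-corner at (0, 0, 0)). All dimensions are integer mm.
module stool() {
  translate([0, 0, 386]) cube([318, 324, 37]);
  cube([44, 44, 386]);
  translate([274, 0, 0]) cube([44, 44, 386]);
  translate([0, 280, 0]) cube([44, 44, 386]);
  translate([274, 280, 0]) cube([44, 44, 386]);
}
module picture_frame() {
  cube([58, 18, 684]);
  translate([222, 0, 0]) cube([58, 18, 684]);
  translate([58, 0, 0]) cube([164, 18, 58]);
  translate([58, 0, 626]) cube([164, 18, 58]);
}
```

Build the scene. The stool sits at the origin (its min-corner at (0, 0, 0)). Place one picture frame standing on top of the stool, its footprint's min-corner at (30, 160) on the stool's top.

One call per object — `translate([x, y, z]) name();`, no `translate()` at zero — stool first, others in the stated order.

stool();
translate([30, 160, 423]) picture_frame();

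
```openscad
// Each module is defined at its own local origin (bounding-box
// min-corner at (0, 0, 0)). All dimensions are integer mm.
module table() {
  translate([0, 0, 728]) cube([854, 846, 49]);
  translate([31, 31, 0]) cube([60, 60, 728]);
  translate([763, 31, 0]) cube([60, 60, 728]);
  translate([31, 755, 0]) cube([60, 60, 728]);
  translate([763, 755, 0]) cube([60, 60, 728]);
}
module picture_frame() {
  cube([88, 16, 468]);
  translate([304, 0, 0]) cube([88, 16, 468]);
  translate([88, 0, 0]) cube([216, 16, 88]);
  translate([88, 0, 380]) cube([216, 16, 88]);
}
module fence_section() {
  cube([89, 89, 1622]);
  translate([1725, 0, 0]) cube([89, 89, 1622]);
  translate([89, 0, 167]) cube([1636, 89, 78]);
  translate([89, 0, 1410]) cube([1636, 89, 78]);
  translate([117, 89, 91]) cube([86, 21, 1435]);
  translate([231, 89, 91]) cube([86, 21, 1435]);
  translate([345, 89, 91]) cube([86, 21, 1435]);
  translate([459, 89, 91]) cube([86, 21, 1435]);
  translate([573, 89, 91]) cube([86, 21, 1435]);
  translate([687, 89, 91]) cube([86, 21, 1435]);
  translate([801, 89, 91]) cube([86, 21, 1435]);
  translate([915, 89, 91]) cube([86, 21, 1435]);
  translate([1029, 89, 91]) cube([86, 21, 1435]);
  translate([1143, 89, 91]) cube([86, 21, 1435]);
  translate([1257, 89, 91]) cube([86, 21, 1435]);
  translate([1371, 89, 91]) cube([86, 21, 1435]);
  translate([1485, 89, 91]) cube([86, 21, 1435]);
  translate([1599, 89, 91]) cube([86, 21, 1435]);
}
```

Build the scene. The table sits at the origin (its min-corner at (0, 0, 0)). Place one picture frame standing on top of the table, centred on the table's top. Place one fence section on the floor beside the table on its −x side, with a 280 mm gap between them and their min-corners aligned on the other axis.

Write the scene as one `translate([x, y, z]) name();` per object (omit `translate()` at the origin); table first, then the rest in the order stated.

table();
translate([231, 415, 777]) picture_frame();
translate([-2094, 0, 0]) fence_section();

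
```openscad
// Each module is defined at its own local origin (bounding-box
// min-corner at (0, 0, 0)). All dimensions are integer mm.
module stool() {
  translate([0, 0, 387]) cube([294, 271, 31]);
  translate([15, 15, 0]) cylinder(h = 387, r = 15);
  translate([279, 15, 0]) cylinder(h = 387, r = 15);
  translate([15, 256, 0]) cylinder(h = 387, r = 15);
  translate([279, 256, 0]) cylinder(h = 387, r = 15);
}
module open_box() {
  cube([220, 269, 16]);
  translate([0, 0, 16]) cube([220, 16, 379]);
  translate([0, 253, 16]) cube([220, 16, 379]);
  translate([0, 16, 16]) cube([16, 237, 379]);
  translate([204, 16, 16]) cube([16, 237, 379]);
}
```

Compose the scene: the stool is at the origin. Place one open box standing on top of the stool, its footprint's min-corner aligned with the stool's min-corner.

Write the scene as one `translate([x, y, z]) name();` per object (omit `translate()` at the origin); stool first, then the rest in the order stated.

stool();
translate([0, 0, 418]) open_box();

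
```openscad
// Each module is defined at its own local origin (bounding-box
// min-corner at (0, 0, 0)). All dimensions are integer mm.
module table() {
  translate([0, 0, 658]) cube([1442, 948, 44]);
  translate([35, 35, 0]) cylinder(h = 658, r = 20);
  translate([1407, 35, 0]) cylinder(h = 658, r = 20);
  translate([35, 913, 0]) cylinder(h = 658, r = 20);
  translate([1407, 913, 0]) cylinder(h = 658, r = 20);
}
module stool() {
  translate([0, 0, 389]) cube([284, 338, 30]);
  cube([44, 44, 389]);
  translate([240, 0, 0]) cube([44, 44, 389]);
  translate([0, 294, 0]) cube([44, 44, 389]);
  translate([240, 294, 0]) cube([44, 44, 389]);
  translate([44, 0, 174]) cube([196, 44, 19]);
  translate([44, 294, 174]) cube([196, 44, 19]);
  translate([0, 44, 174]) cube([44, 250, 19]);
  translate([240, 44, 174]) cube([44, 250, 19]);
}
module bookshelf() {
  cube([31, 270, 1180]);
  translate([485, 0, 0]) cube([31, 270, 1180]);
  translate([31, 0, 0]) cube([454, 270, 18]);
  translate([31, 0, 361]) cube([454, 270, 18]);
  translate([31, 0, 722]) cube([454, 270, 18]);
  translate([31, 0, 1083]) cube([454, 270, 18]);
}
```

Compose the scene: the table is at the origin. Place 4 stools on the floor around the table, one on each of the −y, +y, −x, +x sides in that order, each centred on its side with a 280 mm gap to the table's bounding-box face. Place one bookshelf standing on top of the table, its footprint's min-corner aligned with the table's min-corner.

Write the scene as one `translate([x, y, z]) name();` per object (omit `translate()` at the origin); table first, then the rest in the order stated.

table();
translate([579, -618, 0]) stool();
translate([579, 1228, 0]) stool();
translate([-564, 305, 0]) stool();
translate([1722, 305, 0]) stool();
translate([0, 0, 702]) bookshelf();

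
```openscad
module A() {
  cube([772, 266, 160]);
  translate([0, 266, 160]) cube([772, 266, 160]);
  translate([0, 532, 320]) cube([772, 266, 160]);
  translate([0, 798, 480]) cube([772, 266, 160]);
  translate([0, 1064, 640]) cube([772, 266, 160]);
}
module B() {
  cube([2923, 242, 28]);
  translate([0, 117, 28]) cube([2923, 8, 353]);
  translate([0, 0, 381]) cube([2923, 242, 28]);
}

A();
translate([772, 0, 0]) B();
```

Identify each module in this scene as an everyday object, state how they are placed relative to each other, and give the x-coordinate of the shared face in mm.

The staircase's +x face and the I-beam's −x face are both at x = 772 mm.

A is a staircase. B is an I-beam. The I-beam is against the staircase's +x side, with their −y faces flush. The x-coordinate of the shared face is 772 mm.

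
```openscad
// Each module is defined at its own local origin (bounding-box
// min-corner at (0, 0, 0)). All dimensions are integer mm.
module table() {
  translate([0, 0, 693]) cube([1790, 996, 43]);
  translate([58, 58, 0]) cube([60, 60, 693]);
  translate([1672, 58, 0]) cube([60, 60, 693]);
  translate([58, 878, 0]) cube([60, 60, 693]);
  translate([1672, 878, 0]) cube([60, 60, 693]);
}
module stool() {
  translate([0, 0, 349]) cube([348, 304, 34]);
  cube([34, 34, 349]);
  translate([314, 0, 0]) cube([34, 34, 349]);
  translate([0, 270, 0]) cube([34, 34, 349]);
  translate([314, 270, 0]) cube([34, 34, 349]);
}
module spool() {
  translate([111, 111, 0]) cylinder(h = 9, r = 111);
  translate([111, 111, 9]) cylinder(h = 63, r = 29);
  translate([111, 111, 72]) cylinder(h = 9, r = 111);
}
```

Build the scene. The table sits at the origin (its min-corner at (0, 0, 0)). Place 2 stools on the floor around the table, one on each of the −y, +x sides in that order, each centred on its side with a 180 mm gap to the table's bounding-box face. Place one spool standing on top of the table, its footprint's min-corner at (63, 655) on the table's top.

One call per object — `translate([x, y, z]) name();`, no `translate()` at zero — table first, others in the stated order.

table();
translate([721, -484, 0]) stool();
translate([1970, 346, 0]) stool();
translate([63, 655, 736]) spool();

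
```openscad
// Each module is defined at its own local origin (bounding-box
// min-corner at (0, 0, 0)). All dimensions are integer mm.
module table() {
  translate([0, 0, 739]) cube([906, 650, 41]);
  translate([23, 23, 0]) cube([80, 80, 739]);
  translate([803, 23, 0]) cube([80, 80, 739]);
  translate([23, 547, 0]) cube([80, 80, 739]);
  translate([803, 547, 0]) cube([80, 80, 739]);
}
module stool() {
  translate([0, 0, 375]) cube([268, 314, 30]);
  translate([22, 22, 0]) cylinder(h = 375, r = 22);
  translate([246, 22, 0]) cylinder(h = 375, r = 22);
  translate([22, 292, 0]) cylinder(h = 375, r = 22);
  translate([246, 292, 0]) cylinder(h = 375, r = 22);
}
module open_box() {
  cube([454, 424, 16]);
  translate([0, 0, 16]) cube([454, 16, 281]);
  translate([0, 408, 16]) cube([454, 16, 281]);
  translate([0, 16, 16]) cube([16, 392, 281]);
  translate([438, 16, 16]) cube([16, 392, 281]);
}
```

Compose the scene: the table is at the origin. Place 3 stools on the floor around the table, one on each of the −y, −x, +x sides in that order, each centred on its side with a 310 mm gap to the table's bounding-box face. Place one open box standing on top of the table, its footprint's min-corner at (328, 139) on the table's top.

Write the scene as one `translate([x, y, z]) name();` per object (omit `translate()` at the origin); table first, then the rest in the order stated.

table();
translate([319, -624, 0]) stool();
translate([-578, 168, 0]) stool();
translate([1216, 168, 0]) stool();
translate([328, 139, 780]) open_box();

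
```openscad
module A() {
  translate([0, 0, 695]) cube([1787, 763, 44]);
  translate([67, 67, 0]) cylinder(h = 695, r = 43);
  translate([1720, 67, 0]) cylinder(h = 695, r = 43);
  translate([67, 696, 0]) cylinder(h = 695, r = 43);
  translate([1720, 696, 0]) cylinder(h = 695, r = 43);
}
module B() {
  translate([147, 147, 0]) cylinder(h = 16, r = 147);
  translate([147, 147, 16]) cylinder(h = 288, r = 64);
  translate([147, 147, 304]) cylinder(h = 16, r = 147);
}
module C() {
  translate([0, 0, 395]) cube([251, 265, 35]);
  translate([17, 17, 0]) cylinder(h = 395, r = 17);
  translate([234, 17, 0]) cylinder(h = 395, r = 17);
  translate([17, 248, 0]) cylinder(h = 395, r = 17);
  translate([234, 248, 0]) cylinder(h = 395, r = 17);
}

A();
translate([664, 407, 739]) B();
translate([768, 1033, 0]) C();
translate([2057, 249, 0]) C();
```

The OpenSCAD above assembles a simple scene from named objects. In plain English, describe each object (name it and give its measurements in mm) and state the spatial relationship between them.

A is a table: top 1787 mm (x) × 763 mm (y), 44 mm thick, upper face at z = 739 mm, on four round legs of 86 mm diameter, each leg's bounding box inset 24 mm from the nearest pair of top edges, running from z = 0 to the bottom of the top.

B is a spool: two coaxial disc flanges of radius 147 mm and thickness 16 mm, joined by a core cylinder of radius 64 mm and height 288 mm. The lower flange rests on z = 0 and the three cylinders share a vertical axis.

C is a four-legged stool. The seat is 251×265 mm, 35 mm thick, top at z = 430 mm. It stands on four round legs, each 34 mm in diameter, from z = 0 to the seat underside, each leg's axis is inset half a diameter from the nearest pair of seat edges (so the leg's bounding box is flush with the corner).

The spool is on top of the table. Two stools sit around the table at the +y, +x sides.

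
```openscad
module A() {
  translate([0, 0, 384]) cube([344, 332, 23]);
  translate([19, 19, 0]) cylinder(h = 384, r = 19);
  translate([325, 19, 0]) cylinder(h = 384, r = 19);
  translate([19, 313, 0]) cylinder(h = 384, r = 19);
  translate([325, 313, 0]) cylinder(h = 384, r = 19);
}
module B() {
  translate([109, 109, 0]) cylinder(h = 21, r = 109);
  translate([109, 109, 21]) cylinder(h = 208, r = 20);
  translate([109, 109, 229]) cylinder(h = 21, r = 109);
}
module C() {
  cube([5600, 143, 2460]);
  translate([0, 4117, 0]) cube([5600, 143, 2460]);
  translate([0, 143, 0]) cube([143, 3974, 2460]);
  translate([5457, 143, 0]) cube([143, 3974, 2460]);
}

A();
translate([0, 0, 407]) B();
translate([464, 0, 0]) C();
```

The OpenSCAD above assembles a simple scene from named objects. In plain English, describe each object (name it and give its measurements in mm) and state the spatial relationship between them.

A is a four-legged stool. The seat is 344×332 mm, 23 mm thick, top at z = 407 mm. It stands on four round legs, each 38 mm in diameter, from z = 0 to the seat underside, each leg's axis is inset half a diameter from the nearest pair of seat edges (so the leg's bounding box is flush with the corner).

B is a spool: two coaxial disc flanges of radius 109 mm and thickness 21 mm, joined by a core cylinder of radius 20 mm and height 208 mm. The lower flange rests on z = 0 and the three cylinders share a vertical axis.

C is the wall frame of a small rectangular building: four walls, each 2460 mm tall and 143 mm thick, enclosing a footprint 5600 mm (x) by 4260 mm (y) outside-to-outside, with no floor or roof. The front and back walls (the −y and +y sides) span the full width; the two side walls fit between them.

The spool is on top of the stool. The house frame is on the floor beside the stool on its +x side.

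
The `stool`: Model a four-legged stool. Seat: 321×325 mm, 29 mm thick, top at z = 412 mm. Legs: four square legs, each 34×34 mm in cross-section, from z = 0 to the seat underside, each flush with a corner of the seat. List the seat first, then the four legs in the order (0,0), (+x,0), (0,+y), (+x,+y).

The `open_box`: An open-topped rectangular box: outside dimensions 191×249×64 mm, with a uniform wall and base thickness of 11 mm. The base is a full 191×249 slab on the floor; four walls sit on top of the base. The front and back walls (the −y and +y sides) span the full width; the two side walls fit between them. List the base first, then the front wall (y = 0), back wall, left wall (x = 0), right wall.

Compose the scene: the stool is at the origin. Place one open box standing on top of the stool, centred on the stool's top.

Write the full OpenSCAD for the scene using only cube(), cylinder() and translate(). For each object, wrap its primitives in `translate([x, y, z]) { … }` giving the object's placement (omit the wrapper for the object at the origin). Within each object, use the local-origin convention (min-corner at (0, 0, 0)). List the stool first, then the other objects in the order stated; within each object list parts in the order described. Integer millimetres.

translate([0, 0, 383]) cube([321, 325, 29]);
cube([34, 34, 383]);
translate([287, 0, 0]) cube([34, 34, 383]);
translate([0, 291, 0]) cube([34, 34, 383]);
translate([287, 291, 0]) cube([34, 34, 383]);
translate([65, 38, 412]) {
  cube([191, 249, 11]);
  translate([0, 0, 11]) cube([191, 11, 53]);
  translate([0, 238, 11]) cube([191, 11, 53]);
  translate([0, 11, 11]) cube([11, 227, 53]);
  translate([180, 11, 11]) cube([11, 227, 53]);
}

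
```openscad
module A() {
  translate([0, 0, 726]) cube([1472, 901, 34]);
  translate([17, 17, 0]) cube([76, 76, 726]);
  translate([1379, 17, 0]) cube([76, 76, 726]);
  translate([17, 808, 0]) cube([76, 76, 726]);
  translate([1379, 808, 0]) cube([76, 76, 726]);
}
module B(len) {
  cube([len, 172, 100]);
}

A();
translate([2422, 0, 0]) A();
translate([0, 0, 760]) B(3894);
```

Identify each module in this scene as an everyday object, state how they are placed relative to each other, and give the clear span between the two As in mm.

A is a table. B is a beam. A beam spans the tops of two tables. The clear span between the two tables is 950 mm.

Second table starts at x = 2422; first ends at x = 1472; clear span = 2422 − 1472 = 950 mm.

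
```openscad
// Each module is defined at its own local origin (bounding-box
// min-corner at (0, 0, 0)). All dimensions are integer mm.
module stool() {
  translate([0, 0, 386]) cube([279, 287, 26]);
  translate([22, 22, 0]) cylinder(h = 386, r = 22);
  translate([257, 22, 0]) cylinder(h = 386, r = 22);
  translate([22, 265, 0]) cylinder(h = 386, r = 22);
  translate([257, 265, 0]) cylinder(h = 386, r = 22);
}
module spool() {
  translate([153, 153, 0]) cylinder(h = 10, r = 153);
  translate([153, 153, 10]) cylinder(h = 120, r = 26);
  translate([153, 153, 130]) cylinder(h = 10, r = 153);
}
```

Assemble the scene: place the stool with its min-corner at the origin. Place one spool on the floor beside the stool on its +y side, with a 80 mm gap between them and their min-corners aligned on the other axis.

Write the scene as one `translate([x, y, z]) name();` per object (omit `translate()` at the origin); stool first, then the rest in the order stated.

stool();
translate([0, 367, 0]) spool();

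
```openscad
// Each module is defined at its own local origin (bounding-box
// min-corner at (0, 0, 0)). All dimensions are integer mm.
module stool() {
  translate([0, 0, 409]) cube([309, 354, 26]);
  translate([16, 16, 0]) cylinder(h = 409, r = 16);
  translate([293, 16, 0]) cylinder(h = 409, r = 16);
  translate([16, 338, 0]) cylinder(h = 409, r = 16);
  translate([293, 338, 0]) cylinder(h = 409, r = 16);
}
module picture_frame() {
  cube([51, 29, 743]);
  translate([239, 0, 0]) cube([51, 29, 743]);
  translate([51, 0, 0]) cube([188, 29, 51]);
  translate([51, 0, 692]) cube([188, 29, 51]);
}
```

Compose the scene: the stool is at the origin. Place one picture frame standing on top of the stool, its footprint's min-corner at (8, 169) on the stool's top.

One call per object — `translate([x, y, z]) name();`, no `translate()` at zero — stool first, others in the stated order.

stool();
translate([8, 169, 435]) picture_frame();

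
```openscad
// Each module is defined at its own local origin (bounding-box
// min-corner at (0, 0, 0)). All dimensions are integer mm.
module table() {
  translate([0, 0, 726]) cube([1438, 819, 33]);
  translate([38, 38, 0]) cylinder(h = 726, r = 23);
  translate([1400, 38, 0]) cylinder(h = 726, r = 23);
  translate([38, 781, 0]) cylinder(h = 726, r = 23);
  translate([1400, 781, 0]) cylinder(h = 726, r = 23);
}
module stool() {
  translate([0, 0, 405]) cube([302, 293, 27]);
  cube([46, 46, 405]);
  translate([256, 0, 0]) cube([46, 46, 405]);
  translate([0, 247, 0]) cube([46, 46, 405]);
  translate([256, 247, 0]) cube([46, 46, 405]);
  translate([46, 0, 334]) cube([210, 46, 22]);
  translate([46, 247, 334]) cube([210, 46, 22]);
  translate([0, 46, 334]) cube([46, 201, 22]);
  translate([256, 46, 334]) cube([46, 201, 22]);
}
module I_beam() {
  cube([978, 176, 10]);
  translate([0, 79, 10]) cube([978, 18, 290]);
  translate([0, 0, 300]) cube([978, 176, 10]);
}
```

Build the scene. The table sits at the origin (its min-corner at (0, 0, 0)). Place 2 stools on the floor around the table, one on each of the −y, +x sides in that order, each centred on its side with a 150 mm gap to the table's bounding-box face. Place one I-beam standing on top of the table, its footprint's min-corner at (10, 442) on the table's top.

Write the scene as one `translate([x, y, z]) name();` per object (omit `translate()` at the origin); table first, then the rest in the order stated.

table();
translate([568, -443, 0]) stool();
translate([1588, 263, 0]) stool();
translate([10, 442, 759]) I_beam();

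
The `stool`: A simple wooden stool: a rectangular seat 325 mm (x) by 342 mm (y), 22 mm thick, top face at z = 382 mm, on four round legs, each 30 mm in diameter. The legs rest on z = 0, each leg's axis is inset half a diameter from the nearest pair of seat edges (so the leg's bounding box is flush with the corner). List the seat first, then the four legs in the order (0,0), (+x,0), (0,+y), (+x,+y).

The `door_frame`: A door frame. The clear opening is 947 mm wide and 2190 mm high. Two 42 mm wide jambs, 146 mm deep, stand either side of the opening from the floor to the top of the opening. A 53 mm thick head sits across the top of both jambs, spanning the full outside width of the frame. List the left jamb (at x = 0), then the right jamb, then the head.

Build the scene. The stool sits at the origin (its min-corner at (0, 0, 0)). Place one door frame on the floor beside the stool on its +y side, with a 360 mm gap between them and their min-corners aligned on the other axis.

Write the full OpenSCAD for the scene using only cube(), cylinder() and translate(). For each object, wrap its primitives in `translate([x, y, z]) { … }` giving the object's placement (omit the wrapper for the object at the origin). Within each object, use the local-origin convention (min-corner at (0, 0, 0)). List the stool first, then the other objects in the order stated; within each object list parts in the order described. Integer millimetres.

translate([0, 0, 360]) cube([325, 342, 22]);
translate([15, 15, 0]) cylinder(h = 360, r = 15);
translate([310, 15, 0]) cylinder(h = 360, r = 15);
translate([15, 327, 0]) cylinder(h = 360, r = 15);
translate([310, 327, 0]) cylinder(h = 360, r = 15);
translate([0, 702, 0]) {
  cube([42, 146, 2190]);
  translate([989, 0, 0]) cube([42, 146, 2190]);
  translate([0, 0, 2190]) cube([1031, 146, 53]);
}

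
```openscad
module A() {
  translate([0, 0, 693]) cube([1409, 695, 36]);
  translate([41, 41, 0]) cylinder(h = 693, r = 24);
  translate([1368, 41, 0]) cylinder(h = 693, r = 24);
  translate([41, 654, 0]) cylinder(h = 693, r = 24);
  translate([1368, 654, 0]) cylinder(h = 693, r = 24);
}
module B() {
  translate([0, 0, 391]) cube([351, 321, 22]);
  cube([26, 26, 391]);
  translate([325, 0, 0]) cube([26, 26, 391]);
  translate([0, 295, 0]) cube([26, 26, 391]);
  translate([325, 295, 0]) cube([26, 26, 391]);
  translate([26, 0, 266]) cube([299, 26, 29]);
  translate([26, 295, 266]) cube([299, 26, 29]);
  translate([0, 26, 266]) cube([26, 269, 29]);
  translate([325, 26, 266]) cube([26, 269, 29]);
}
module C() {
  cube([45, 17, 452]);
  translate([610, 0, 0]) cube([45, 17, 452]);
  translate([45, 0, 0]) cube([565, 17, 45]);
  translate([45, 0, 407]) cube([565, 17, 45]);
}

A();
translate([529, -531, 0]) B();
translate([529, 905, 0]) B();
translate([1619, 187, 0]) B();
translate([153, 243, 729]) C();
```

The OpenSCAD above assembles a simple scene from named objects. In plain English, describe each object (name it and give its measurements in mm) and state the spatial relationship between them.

A is a rectangular dining table. The top is 1409×695×36 mm with its upper surface at z = 729 mm. It stands on four round legs of 48 mm diameter, each leg's bounding box inset 17 mm from the nearest pair of top edges, running from the floor to the underside of the top.

B is a four-legged stool. The seat is a 351×321×22 mm slab whose top surface is at z = 413 mm; four square legs, each 26×26 mm in cross-section, run from the floor (z = 0) to the underside of the seat, each flush with a corner of the seat. Four stretchers, 26 mm wide and 29 mm tall, connect adjacent legs with their undersides at z = 266 mm, each running between the inner faces of the legs it joins and aligned with the legs' outer faces on the other axis.

C is a rectangular picture frame lying in the x–z plane (depth along y). The opening is 565 mm wide (x) by 362 mm tall (z), surrounded by a border 45 mm wide on all four sides. The frame is 17 mm deep and is made of two full-height vertical stiles with two horizontal rails fitted between them.

Three stools sit around the table at the −y, +y, +x sides. The picture frame is on top of the table.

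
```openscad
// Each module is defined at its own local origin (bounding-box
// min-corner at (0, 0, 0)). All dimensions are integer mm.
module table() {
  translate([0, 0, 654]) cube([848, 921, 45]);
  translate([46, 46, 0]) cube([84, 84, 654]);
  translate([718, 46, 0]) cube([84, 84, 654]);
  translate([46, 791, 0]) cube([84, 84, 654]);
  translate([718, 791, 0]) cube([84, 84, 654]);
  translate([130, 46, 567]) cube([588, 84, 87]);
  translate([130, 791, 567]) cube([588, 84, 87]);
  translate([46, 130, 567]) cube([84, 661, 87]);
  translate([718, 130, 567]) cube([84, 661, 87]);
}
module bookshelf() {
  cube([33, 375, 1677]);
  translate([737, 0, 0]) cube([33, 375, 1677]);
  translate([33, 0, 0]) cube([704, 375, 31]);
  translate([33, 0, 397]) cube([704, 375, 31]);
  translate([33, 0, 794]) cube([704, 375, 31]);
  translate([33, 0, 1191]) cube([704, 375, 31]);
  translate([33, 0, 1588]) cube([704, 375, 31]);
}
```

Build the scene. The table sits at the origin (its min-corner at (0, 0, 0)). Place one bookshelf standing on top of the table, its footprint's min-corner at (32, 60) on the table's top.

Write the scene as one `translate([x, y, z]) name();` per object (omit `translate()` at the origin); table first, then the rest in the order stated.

table();
translate([32, 60, 699]) bookshelf();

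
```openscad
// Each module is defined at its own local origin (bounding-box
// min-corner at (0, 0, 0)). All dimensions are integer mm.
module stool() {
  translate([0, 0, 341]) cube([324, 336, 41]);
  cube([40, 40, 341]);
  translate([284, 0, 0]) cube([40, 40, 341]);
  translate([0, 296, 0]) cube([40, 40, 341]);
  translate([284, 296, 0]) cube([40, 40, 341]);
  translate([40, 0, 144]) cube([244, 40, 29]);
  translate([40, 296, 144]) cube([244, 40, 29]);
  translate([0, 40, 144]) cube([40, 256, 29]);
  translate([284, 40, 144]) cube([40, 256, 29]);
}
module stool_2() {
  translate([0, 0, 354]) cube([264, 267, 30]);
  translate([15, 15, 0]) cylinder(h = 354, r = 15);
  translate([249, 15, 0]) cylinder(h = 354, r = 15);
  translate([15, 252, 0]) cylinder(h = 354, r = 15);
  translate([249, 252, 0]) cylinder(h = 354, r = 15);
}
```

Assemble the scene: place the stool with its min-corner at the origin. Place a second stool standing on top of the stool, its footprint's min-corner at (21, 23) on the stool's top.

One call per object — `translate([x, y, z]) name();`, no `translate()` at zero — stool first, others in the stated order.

stool();
translate([21, 23, 382]) stool_2();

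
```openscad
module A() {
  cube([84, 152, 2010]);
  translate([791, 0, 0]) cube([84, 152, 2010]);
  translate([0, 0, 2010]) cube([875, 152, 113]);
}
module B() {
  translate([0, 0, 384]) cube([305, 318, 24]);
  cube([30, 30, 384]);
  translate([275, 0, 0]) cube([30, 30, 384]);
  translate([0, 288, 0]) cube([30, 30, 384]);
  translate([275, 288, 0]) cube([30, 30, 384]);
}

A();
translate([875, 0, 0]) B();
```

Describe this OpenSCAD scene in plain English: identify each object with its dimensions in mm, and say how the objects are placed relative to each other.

A is a door frame. The clear opening is 707 mm wide and 2010 mm high. Two 84 mm wide jambs, 152 mm deep, stand either side of the opening from the floor to the top of the opening. A 113 mm thick head sits across the top of both jambs, spanning the full outside width of the frame.

B is a simple wooden stool: a rectangular seat 305 mm (x) by 318 mm (y), 24 mm thick, top face at z = 408 mm, on four square legs, each 30×30 mm in cross-section. The legs rest on z = 0, each flush with a corner of the seat.

The stool is against the door frame's +x side, with their −y faces flush.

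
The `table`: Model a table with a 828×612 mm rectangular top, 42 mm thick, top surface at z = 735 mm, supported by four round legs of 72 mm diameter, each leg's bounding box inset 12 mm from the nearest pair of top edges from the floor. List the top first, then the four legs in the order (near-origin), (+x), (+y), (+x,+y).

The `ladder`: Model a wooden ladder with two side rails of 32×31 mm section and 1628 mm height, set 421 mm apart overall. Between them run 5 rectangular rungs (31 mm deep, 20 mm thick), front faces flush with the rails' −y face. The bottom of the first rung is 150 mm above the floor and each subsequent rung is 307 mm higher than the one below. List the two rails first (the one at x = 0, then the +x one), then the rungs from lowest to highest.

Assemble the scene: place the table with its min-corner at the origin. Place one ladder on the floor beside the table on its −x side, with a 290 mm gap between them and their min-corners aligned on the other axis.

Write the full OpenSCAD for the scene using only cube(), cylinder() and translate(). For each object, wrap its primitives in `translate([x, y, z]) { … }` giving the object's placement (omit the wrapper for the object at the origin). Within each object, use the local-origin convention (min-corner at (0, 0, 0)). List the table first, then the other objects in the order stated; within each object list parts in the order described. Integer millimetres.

translate([0, 0, 693]) cube([828, 612, 42]);
translate([48, 48, 0]) cylinder(h = 693, r = 36);
translate([780, 48, 0]) cylinder(h = 693, r = 36);
translate([48, 564, 0]) cylinder(h = 693, r = 36);
translate([780, 564, 0]) cylinder(h = 693, r = 36);
translate([-711, 0, 0]) {
  cube([32, 31, 1628]);
  translate([389, 0, 0]) cube([32, 31, 1628]);
  translate([32, 0, 150]) cube([357, 31, 20]);
  translate([32, 0, 457]) cube([357, 31, 20]);
  translate([32, 0, 764]) cube([357, 31, 20]);
  translate([32, 0, 1071]) cube([357, 31, 20]);
  translate([32, 0, 1378]) cube([357, 31, 20]);
}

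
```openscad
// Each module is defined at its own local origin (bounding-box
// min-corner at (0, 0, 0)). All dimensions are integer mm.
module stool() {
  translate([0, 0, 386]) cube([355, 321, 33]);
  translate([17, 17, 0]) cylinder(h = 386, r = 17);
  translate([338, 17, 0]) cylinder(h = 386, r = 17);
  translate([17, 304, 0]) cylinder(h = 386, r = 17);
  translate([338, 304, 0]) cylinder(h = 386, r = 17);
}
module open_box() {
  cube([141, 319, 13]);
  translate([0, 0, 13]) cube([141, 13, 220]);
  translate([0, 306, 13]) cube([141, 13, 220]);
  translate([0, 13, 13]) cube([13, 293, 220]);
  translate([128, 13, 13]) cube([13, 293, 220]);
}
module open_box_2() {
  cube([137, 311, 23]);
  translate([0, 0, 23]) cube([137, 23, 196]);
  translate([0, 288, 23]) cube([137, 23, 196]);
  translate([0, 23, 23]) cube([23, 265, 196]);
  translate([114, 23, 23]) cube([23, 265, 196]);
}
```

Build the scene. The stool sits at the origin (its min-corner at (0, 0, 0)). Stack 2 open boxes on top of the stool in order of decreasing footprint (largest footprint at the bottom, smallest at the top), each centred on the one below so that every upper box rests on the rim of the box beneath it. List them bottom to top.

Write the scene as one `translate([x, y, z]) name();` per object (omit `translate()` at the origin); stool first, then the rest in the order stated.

stool();
translate([107, 1, 419]) open_box();
translate([109, 5, 652]) open_box_2();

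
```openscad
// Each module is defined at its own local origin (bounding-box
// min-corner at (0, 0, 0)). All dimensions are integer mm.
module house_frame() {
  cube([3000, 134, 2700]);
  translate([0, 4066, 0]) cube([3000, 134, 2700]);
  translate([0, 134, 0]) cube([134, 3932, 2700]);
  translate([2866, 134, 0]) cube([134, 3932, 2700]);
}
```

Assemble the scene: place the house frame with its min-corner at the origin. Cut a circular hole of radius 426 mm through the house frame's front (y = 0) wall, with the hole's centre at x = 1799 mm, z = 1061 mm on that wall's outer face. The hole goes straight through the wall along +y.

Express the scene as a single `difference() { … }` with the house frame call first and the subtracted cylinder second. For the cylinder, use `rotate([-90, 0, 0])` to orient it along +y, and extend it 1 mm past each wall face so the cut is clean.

difference() {
  house_frame();
  translate([1799, -1, 1061]) rotate([-90, 0, 0]) cylinder(h = 136, r = 426);
}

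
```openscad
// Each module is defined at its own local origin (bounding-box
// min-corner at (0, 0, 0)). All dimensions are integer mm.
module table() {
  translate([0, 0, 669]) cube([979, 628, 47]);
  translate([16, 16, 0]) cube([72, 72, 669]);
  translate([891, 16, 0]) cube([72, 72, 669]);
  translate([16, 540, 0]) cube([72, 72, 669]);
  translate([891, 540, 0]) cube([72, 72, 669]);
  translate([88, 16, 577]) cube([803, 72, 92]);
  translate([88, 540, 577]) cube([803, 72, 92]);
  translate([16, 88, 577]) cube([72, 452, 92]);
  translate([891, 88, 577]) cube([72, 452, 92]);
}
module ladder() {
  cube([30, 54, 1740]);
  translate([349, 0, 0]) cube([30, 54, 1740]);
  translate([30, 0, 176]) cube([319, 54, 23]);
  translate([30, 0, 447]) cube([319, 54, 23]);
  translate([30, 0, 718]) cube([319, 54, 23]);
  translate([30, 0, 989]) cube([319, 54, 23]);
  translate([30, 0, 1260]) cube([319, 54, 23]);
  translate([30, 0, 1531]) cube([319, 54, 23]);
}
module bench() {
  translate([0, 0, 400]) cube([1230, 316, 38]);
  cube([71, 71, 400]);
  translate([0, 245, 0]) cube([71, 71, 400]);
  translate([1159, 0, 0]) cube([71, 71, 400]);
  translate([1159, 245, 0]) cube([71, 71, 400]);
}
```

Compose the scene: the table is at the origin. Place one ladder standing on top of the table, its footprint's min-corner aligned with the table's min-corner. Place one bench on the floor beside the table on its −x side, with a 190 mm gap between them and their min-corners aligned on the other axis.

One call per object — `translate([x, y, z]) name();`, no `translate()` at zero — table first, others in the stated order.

table();
translate([0, 0, 716]) ladder();
translate([-1420, 0, 0]) bench();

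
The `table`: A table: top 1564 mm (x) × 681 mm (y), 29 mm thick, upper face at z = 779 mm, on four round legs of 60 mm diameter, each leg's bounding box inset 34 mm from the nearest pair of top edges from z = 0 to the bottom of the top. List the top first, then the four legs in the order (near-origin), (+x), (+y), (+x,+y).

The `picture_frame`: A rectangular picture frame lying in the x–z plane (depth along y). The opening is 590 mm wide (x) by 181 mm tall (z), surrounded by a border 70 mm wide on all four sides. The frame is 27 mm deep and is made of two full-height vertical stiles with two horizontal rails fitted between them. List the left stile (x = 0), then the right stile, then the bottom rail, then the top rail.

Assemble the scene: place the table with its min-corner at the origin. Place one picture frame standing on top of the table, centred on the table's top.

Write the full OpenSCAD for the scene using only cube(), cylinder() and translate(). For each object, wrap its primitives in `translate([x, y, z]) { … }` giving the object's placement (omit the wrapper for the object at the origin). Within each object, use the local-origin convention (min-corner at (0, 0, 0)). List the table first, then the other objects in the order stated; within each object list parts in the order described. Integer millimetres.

translate([0, 0, 750]) cube([1564, 681, 29]);
translate([64, 64, 0]) cylinder(h = 750, r = 30);
translate([1500, 64, 0]) cylinder(h = 750, r = 30);
translate([64, 617, 0]) cylinder(h = 750, r = 30);
translate([1500, 617, 0]) cylinder(h = 750, r = 30);
translate([417, 327, 779]) {
  cube([70, 27, 321]);
  translate([660, 0, 0]) cube([70, 27, 321]);
  translate([70, 0, 0]) cube([590, 27, 70]);
  translate([70, 0, 251]) cube([590, 27, 70]);
}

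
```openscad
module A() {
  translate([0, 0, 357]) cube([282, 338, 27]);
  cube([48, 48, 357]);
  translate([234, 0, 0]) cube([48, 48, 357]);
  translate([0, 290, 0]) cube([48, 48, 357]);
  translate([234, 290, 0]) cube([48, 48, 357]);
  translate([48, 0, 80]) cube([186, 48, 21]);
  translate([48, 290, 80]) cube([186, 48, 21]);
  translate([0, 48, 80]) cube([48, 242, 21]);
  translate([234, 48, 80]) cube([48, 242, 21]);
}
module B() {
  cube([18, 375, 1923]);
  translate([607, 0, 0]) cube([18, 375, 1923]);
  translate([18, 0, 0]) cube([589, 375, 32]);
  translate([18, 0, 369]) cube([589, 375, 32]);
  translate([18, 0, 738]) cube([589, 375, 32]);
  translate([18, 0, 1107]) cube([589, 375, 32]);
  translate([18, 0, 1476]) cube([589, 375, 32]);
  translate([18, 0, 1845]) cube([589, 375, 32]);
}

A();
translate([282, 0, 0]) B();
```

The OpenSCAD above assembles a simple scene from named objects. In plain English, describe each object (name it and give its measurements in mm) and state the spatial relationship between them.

A is a four-legged stool. The seat is a 282×338×27 mm slab whose top surface is at z = 384 mm; four square legs, each 48×48 mm in cross-section, run from the floor (z = 0) to the underside of the seat, each flush with a corner of the seat. Four stretchers, 48 mm wide and 21 mm tall, connect adjacent legs with their undersides at z = 80 mm, each running between the inner faces of the legs it joins and aligned with the legs' outer faces on the other axis.

B is a bookshelf 625 mm wide overall, 375 mm deep and 1923 mm tall. The two sides are 18 mm thick vertical panels. 6 horizontal shelves of 32 mm thickness span between the inner faces of the sides; the lowest shelf sits on the floor and shelves are stacked with a clear vertical gap of 337 mm between each pair.

The bookshelf is against the stool's +x side, with their −y faces flush.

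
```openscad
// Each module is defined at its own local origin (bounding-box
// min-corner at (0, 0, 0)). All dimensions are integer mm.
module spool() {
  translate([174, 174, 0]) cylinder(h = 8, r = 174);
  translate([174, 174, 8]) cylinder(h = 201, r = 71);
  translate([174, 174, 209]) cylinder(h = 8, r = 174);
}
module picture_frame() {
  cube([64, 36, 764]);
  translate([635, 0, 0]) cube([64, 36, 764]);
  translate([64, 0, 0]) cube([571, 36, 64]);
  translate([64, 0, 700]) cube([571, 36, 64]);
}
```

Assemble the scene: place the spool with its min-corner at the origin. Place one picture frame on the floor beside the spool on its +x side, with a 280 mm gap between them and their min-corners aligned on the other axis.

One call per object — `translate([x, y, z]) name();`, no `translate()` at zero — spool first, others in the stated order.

spool();
translate([628, 0, 0]) picture_frame();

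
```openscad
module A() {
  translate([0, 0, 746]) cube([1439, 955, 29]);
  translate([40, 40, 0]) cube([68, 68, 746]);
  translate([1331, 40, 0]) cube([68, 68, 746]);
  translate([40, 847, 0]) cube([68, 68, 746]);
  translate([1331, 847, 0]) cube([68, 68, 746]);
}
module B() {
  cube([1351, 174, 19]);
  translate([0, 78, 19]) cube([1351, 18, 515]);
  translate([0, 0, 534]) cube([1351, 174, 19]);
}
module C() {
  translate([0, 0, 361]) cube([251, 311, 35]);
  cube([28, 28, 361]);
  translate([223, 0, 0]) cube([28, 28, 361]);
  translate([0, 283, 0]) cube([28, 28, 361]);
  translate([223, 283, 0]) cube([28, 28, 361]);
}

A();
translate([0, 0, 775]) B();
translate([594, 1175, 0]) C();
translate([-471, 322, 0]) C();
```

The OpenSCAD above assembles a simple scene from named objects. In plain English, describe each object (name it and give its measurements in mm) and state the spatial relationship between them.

A is a table with a 1439×955 mm rectangular top, 29 mm thick, top surface at z = 775 mm, supported by four 68×68 mm square legs, each inset 40 mm from the nearest pair of top edges, running from the floor.

B is an I-beam lying along x, 1351 mm long. Overall section height 553 mm. Two flanges 174 mm wide (y) and 19 mm thick, one on the floor and one at the top; a web 18 mm thick runs between them, centred on the flange width.

C is a four-legged stool. The seat is a 251×311×35 mm slab whose top surface is at z = 396 mm; four square legs, each 28×28 mm in cross-section, run from the floor (z = 0) to the underside of the seat, each flush with a corner of the seat.

The I-beam is on top of the table. Two stools sit around the table at the +y, −x sides.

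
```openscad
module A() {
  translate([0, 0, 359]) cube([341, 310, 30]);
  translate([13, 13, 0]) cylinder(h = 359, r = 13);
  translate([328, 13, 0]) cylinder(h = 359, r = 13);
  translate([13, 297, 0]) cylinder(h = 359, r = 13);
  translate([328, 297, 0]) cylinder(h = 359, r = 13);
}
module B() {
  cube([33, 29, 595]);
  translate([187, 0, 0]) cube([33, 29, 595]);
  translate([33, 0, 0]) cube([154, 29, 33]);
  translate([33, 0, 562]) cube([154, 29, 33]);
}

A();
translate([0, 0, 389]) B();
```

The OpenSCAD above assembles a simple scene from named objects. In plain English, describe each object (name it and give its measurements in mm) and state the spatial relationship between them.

A is a simple wooden stool: a rectangular seat 341 mm (x) by 310 mm (y), 30 mm thick, top face at z = 389 mm, on four round legs, each 26 mm in diameter. The legs rest on z = 0, each leg's axis is inset half a diameter from the nearest pair of seat edges (so the leg's bounding box is flush with the corner).

B is a picture frame with a 154×529 mm rectangular opening (x by z) and a uniform 33 mm border on every side. Frame depth is 29 mm along y. It is built from two vertical stiles running the full outside height and two horizontal rails spanning the gap between the stiles.

The picture frame is on top of the stool.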